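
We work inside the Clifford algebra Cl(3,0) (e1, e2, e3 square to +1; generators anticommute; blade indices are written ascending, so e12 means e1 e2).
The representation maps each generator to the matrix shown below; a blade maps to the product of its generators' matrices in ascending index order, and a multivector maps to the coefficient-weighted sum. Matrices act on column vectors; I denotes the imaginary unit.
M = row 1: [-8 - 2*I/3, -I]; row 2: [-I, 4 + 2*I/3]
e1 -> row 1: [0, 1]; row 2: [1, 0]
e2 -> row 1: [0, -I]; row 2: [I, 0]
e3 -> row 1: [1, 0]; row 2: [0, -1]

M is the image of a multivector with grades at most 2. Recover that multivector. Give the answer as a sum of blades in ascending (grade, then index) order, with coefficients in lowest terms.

Method: 1, rho(e1), rho(e2), rho(e3) form a trace-orthogonal basis of the 2x2 complex matrices (tr(X Y) = 2 if X = Y, else 0), so M = m0*1 + m1*rho(e1) + m2*rho(e2) + m3*rho(e3) with m0 = tr(M)/2 = -2, m1 = tr(M rho(e1))/2 = -I, m2 = tr(M rho(e2))/2 = 0, m3 = tr(M rho(e3))/2 = -6 - 2*I/3.
Multiplying table entries, the bivector images are rho(e12) = I*rho(e3), rho(e13) = -I*rho(e2), rho(e23) = I*rho(e1); with real blade coefficients the real parts of m0..m3 are the coefficients of 1, e1, e2, e3 and the imaginary parts give the bivectors (e23: Im m1, e13: -Im m2, e12: Im m3).
Answer: -2 - 6*e3 - 2/3*e12 - e23


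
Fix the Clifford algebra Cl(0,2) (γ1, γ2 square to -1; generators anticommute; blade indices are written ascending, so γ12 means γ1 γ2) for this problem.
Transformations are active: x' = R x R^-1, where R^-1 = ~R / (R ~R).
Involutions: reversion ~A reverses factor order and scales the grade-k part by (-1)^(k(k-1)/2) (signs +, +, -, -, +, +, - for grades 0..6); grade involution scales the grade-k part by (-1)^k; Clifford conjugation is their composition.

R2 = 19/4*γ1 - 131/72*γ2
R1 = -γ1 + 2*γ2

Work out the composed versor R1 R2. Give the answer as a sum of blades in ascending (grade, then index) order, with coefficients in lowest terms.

Distribute over the terms of R1 (each basis-blade product reordered to ascending indices, repeated generators contracted through their squares):
(-γ1) R2 = 19/4 + 131/72*γ12
(2*γ2) R2 = 131/36 - 19/2*γ12
Summing the partial products and collecting blades:
Answer: 151/18 - 553/72*γ12


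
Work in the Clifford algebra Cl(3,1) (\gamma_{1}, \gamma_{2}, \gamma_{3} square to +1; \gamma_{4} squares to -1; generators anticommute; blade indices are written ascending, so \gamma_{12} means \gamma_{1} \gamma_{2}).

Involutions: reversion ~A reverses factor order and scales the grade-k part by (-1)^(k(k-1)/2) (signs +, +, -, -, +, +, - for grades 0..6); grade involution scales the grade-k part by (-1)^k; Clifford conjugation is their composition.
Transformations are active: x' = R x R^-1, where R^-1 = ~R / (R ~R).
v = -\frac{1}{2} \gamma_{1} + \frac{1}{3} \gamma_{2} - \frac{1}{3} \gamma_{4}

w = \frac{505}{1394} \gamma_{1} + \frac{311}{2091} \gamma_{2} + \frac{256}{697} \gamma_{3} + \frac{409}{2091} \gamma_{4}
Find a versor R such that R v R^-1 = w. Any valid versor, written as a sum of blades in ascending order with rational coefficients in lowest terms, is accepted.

Here q(v) = q(w) = \frac{1}{4}; the classical choice R = v + w = -\frac{96}{697} \gamma_{1} + \frac{336}{697} \gamma_{2} + \frac{256}{697} \gamma_{3} - \frac{96}{697} \gamma_{4} then realises v -> w under the sandwich.
Answer: -\frac{96}{697} \gamma_{1} + \frac{336}{697} \gamma_{2} + \frac{256}{697} \gamma_{3} - \frac{96}{697} \gamma_{4}


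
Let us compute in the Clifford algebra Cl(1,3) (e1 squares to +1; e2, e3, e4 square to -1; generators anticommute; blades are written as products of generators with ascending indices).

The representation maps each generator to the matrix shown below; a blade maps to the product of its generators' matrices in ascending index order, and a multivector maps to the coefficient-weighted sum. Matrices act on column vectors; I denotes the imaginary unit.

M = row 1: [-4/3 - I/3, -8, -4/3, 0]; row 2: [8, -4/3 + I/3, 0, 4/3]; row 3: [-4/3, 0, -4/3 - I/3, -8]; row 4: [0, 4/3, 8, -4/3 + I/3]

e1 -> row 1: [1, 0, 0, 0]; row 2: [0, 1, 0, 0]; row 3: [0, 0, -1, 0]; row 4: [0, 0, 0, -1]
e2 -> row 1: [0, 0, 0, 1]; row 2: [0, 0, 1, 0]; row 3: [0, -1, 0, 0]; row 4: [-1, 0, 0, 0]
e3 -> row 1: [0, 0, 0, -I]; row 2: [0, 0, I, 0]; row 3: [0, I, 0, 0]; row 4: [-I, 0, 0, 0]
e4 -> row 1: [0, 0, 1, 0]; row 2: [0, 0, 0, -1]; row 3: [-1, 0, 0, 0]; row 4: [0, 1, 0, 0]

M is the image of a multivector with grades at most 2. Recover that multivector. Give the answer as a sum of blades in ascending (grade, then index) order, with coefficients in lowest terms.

Method: the blade images are trace-orthogonal — tr(rho(e_A) rho(e_B)^-1) = 4 if A = B and 0 otherwise — and rho(e_A)^-1 = (e_A)^2 * rho(e_A) with (e_A)^2 = +1 or -1, so the coefficient of e_A in the preimage is (e_A)^2 * tr(M rho(e_A))/4.
Nonzero projections over blades of grade <= 2: 1: (1)^2 = +1, tr(M 1) = -16/3, coefficient -4/3; e1 e4: (e1 e4)^2 = +1, tr(M rho(e1 e4)) = -16/3, coefficient -4/3; e2 e3: (e2 e3)^2 = -1, tr(M rho(e2 e3)) = -4/3, coefficient 1/3; e2 e4: (e2 e4)^2 = -1, tr(M rho(e2 e4)) = 32, coefficient -8. Every other blade of grade <= 2 projects to 0.
Answer: -4/3 - 4/3*e1 e4 + 1/3*e2 e3 - 8*e2 e4


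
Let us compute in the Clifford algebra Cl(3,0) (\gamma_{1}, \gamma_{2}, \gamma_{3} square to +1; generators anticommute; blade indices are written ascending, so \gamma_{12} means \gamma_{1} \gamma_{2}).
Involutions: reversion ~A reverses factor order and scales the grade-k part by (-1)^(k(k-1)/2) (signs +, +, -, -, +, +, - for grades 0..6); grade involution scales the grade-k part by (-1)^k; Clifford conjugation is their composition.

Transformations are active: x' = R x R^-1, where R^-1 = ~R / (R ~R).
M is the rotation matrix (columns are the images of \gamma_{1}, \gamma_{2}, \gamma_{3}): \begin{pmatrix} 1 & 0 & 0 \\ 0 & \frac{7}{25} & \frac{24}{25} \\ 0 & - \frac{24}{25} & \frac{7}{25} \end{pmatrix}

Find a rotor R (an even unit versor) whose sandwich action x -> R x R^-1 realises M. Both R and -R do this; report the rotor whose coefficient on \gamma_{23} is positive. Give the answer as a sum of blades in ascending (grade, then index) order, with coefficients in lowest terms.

Method: write R = a + b12*\gamma_{12} + b13*\gamma_{13} + b23*\gamma_{23} with a^2 + b12^2 + b13^2 + b23^2 = 1 (so R^-1 = ~R). Expanding the columns R e_j ~R gives tr M = 4a^2 - 1 and, from the antisymmetric part, M21 - M12 = -4a*b12, M13 - M31 = 4a*b13, M32 - M23 = -4a*b23.
Here tr M = \frac{39}{25}, so a^2 = (1 + tr M)/4 = \frac{16}{25} and a = ±\frac{4}{5}. Taking a = \frac{4}{5}: M21 - M12 = 0, M13 - M31 = 0, M32 - M23 = -\frac{48}{25}, giving b12 = 0, b13 = 0, b23 = \frac{3}{5}, i.e. R = \frac{4}{5} + \frac{3}{5} \gamma_{23}.
Its \gamma_{23} coefficient is already positive.
Answer: \frac{4}{5} + \frac{3}{5} \gamma_{23}. Uniqueness: Spin(3) -> SO(3) maps R and -R to the same rotation of trace \frac{39}{25}; fixing the sign of the \gamma_{23} coefficient removes the ambiguity.


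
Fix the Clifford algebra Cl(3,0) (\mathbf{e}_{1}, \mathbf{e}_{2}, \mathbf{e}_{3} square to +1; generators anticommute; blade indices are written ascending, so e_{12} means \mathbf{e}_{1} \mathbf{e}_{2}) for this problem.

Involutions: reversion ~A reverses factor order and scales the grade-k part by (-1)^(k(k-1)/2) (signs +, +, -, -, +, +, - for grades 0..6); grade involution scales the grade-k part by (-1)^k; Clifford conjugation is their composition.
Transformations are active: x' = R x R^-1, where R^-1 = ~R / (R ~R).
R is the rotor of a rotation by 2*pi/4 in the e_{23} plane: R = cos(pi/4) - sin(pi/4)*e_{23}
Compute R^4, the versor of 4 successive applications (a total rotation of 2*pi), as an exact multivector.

Because a rotor carries half the rotation angle, composing 4 copies of this e_{23}-plane rotor multiplies the phase: 4*(pi/4) = \pi, hence R^4 = cos(\pi) - sin(\pi)*e_{23}.
cos(\pi) = -1 and sin(\pi) = 0, so R^4 = -1. The total rotation 2*pi is 1 full turn, so every vector returns to itself, yet the rotor is -1, on the OTHER sheet of the double cover (an odd number of 2*pi turns).
Answer: -1


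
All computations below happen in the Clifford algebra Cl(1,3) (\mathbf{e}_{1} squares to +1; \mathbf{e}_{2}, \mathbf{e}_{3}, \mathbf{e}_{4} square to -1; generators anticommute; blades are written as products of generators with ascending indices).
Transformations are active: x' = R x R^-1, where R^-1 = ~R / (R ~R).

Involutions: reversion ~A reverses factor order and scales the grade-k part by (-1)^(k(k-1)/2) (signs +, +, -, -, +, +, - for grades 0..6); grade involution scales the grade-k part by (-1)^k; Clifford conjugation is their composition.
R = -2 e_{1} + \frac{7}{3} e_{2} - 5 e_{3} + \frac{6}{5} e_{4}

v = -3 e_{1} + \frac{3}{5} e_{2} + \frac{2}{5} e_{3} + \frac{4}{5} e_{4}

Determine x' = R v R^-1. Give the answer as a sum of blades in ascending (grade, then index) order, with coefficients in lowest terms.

~R = -2 e_{1} + \frac{7}{3} e_{2} - 5 e_{3} + \frac{6}{5} e_{4}, and R ~R = -\frac{6274}{225}, so R^-1 = ~R / (-\frac{6274}{225}).
R v = \frac{141}{25} + \frac{29}{5} e_{1} e_{2} - \frac{79}{5} e_{1} e_{3} + 2 e_{1} e_{4} + \frac{59}{15} e_{2} e_{3} + \frac{86}{75} e_{2} e_{4} - \frac{112}{25} e_{3} e_{4}
Answer: \frac{11949}{3137} e_{1} - \frac{24216}{15685} e_{2} + \frac{25451}{15685} e_{3} - \frac{20162}{15685} e_{4}


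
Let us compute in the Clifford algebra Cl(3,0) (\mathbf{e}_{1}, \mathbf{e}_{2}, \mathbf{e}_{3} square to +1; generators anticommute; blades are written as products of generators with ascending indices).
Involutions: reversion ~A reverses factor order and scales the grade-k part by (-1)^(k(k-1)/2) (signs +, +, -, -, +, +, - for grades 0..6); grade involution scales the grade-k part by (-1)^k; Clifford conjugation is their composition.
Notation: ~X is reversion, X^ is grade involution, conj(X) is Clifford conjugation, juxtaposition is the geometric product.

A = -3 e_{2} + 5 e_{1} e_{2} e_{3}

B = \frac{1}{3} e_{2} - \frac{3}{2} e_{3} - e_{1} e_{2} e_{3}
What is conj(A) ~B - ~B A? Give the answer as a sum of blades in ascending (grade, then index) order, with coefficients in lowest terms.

first term: -4 - \frac{15}{2} e_{1} e_{2} - \frac{14}{3} e_{1} e_{3} - \frac{9}{2} e_{2} e_{3}
second term: -6 - \frac{15}{2} e_{1} e_{2} + \frac{4}{3} e_{1} e_{3} - \frac{9}{2} e_{2} e_{3}
Answer: 2 - 6 e_{1} e_{3}


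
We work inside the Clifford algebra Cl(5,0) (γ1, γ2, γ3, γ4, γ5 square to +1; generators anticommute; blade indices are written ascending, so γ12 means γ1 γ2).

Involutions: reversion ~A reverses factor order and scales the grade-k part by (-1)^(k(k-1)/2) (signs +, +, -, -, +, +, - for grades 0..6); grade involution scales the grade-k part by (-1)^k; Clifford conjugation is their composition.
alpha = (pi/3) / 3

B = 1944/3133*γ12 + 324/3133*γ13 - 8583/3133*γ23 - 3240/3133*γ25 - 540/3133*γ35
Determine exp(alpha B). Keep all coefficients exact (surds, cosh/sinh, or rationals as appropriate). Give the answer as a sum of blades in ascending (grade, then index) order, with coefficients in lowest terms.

B^2 term by term: the squares give (1944/3133)^2*(γ12)^2 + (324/3133)^2*(γ13)^2 + (-8583/3133)^2*(γ23)^2 + (-3240/3133)^2*(γ25)^2 + (-540/3133)^2*(γ35)^2 = 3779136/9815689*(-1) + 104976/9815689*(-1) + 73667889/9815689*(-1) + 10497600/9815689*(-1) + 291600/9815689*(-1) = -9 (each basis 2-blade squares to minus the product of its generators' squares); cross terms between blades sharing an index anticommute and cancel; the commuting (index-disjoint) pairs give grade-4 terms 2*c*c'*(blade product), which cancel blade by blade — γ1235: -2099520/9815689 + 2099520/9815689 = 0 — confirming B is simple. So B^2 = -9.
B^2 = -9 — since the square is negative, the closed form is circular: l = 3, alpha*l = pi/3, so exp(alpha B) = cos(pi/3) + (sin(pi/3)/3)*B = 1/2 + (sqrt(3)/6)*B.
Answer: 1/2 + 324*sqrt(3)/3133*γ12 + 54*sqrt(3)/3133*γ13 - 2861*sqrt(3)/6266*γ23 - 540*sqrt(3)/3133*γ25 - 90*sqrt(3)/3133*γ35


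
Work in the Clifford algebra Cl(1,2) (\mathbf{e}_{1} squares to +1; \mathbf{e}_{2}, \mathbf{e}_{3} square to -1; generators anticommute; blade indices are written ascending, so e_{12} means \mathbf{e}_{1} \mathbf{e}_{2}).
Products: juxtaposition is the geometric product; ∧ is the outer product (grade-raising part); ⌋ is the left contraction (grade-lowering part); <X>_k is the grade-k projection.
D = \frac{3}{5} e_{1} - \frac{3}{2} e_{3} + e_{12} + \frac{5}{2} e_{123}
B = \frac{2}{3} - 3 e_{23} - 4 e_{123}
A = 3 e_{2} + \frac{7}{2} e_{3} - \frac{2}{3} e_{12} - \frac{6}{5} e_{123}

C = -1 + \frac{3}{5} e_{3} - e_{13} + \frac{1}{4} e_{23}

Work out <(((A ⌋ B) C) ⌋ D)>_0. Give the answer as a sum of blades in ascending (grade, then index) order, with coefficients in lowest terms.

step 1: -\frac{24}{5} - \frac{21}{2} e_{2} + \frac{35}{3} e_{3} + 14 e_{12} - 12 e_{13}
step 2: \frac{49}{5} - \frac{67}{15} e_{1} + \frac{161}{12} e_{2} - \frac{7153}{600} e_{3} - 17 e_{12} + \frac{133}{10} e_{13} + \frac{13}{2} e_{23} - \frac{21}{10} e_{123}
step 3: -\frac{517}{16} + \frac{457}{150} e_{1} - \frac{2263}{60} e_{2} - \frac{286}{5} e_{3} + \frac{1901}{48} e_{12} + \frac{805}{24} e_{13} - \frac{67}{6} e_{23} + \frac{49}{2} e_{123}
step 4: -\frac{517}{16}
Answer: -\frac{517}{16}


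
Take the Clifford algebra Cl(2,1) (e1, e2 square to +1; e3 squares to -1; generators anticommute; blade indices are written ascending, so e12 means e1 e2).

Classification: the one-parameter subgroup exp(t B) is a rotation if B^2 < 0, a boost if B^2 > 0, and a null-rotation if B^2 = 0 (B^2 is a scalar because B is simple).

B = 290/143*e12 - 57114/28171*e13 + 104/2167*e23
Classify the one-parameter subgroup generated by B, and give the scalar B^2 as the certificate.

B^2 term by term: the squares give (290/143)^2*(e12)^2 + (-57114/28171)^2*(e13)^2 + (104/2167)^2*(e23)^2 = 84100/20449*(-1) + 3262008996/793605241*(+1) + 10816/4695889*(+1) = 0 (each basis 2-blade squares to minus the product of its generators' squares); cross terms between blades sharing an index anticommute and cancel. So B^2 = 0.
Answer: null-rotation, certificate B^2 = 0. The scalar 0 is the complete invariant here: its sign names the subgroup type.


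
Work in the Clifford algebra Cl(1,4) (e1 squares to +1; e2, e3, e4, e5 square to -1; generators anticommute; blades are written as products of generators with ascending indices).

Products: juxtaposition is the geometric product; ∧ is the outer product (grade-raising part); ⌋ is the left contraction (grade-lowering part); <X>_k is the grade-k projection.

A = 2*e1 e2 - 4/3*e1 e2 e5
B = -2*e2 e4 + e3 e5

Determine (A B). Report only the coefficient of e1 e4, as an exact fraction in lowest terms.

step 1: 4*e1 e4 - 4/3*e1 e2 e3 - 8/3*e1 e4 e5 + 2*e1 e2 e3 e5
Answer: 4


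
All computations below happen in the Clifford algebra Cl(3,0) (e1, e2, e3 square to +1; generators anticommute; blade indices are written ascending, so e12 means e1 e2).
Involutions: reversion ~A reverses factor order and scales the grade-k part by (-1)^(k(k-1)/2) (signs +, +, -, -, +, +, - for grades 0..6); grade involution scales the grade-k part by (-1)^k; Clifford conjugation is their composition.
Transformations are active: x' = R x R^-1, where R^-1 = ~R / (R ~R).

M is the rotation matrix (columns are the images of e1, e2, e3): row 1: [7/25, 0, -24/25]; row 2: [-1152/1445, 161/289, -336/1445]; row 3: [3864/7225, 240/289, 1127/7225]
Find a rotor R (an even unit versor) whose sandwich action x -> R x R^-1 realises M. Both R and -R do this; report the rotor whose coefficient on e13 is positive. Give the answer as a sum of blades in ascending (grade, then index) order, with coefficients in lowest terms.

Method: write R = a + b12*e12 + b13*e13 + b23*e23 with a^2 + b12^2 + b13^2 + b23^2 = 1 (so R^-1 = ~R). Expanding the columns R e_j ~R gives tr M = 4a^2 - 1 and, from the antisymmetric part, M21 - M12 = -4a*b12, M13 - M31 = 4a*b13, M32 - M23 = -4a*b23.
Here tr M = 287/289, so a^2 = (1 + tr M)/4 = 144/289 and a = ±12/17. Taking a = 12/17: M21 - M12 = -1152/1445, M13 - M31 = -432/289, M32 - M23 = 1536/1445, giving b12 = 24/85, b13 = -9/17, b23 = -32/85, i.e. R = 12/17 + 24/85*e12 - 9/17*e13 - 32/85*e23.
Its e13 coefficient is negative, so report the other preimage -R.
Answer: -12/17 - 24/85*e12 + 9/17*e13 + 32/85*e23. Why the constraint matters: R and -R act identically through the sandwich — M has trace 287/289 either way — so only the sign condition on e13 picks one of the two preimages.


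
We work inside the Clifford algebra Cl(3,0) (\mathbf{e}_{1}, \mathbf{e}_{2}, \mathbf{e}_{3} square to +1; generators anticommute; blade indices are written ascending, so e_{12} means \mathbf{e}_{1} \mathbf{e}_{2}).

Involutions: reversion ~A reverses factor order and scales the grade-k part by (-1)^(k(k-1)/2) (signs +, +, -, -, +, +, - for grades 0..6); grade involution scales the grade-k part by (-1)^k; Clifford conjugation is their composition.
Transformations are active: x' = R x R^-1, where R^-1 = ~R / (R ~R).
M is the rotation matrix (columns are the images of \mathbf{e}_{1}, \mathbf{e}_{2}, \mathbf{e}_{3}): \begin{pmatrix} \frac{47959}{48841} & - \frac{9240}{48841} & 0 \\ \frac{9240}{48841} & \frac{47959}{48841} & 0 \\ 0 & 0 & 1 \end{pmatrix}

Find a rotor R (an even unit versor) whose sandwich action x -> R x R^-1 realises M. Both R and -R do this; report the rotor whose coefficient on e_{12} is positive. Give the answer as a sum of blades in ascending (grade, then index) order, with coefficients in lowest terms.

Method: write R = a + b12*e_{12} + b13*e_{13} + b23*e_{23} with a^2 + b12^2 + b13^2 + b23^2 = 1 (so R^-1 = ~R). Expanding the columns R e_j ~R gives tr M = 4a^2 - 1 and, from the antisymmetric part, M21 - M12 = -4a*b12, M13 - M31 = 4a*b13, M32 - M23 = -4a*b23.
Here tr M = \frac{144759}{48841}, so a^2 = (1 + tr M)/4 = \frac{48400}{48841} and a = ±\frac{220}{221}. Taking a = \frac{220}{221}: M21 - M12 = \frac{18480}{48841}, M13 - M31 = 0, M32 - M23 = 0, giving b12 = -\frac{21}{221}, b13 = 0, b23 = 0, i.e. R = \frac{220}{221} - \frac{21}{221} e_{12}.
Its e_{12} coefficient is negative, so report the other preimage -R.
Answer: -\frac{220}{221} + \frac{21}{221} e_{12}. Uniqueness: Spin(3) -> SO(3) maps R and -R to the same rotation of trace \frac{144759}{48841}; fixing the sign of the e_{12} coefficient removes the ambiguity.


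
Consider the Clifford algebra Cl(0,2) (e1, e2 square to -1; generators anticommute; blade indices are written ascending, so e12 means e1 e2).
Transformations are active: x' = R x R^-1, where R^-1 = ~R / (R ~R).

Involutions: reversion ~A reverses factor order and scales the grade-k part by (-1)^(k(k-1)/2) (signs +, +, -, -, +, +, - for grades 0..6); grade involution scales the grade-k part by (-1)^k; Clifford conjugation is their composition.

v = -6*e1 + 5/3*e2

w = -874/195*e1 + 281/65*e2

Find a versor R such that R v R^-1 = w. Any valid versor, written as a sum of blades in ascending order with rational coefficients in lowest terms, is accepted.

Take R = v + w = -2044/195*e1 + 1168/195*e2. Because q(v) = q(w) = -349/9, conjugation by R sends v exactly to w.
Answer: -2044/195*e1 + 1168/195*e2


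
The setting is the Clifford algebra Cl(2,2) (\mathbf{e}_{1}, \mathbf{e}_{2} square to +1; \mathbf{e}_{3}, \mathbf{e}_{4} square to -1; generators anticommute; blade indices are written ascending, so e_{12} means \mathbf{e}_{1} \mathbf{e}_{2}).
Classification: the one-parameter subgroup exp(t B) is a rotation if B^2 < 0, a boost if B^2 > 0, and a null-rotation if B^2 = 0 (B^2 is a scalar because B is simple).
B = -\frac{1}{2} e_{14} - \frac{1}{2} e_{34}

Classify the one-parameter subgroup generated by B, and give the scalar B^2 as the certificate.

B^2 term by term: the squares give (-\frac{1}{2})^2*(e_{14})^2 + (-\frac{1}{2})^2*(e_{34})^2 = \frac{1}{4}*(+1) + \frac{1}{4}*(-1) = 0 (each basis 2-blade squares to minus the product of its generators' squares); cross terms between blades sharing an index anticommute and cancel. So B^2 = 0.
Answer: null-rotation, certificate B^2 = 0. Check the certificate: B^2 = 0, and that sign is decisive whatever form B takes.


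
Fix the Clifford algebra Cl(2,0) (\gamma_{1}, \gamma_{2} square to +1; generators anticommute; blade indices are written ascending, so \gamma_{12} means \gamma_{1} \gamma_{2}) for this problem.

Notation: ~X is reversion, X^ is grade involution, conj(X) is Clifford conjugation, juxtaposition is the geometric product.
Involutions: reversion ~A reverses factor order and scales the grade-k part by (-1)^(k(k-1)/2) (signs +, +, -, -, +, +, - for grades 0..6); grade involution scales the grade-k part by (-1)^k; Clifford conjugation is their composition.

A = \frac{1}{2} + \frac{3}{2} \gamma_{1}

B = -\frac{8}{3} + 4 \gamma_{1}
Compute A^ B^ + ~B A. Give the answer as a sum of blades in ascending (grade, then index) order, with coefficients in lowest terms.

first term: \frac{14}{3} + 2 \gamma_{1}
second term: \frac{14}{3} - 2 \gamma_{1}
Answer: \frac{28}{3}


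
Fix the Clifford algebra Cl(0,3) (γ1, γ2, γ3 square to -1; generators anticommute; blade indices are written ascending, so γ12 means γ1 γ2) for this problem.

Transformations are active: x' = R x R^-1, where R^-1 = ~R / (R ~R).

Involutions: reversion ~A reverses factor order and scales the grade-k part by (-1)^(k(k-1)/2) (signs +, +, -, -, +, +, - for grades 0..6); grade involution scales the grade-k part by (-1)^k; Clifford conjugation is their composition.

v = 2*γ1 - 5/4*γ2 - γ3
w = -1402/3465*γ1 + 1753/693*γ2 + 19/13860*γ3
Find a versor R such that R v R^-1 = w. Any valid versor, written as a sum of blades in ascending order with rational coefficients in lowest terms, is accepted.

Here q(v) = q(w) = -105/16; the classical choice R = v + w = 5528/3465*γ1 + 3547/2772*γ2 - 13841/13860*γ3 then realises v -> w under the sandwich.
Answer: 5528/3465*γ1 + 3547/2772*γ2 - 13841/13860*γ3


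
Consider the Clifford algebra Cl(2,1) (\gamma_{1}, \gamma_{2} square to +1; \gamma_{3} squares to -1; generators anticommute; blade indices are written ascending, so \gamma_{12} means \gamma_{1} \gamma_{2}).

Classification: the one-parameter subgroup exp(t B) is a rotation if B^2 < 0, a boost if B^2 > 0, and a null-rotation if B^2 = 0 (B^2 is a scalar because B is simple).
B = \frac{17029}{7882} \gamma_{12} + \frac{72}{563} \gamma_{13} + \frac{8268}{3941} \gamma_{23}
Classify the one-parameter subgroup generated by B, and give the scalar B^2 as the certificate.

B^2 term by term: the squares give (\frac{17029}{7882})^2*(\gamma_{12})^2 + (\frac{72}{563})^2*(\gamma_{13})^2 + (\frac{8268}{3941})^2*(\gamma_{23})^2 = \frac{289986841}{62125924}*(-1) + \frac{5184}{316969}*(+1) + \frac{68359824}{15531481}*(+1) = -\frac{1}{4} (each basis 2-blade squares to minus the product of its generators' squares); cross terms between blades sharing an index anticommute and cancel. So B^2 = -\frac{1}{4}.
Answer: rotation, certificate B^2 = -\frac{1}{4}. Certificate logic: -\frac{1}{4} is a conjugation-invariant scalar, so its sign fixes rotation versus boost versus null-rotation outright.


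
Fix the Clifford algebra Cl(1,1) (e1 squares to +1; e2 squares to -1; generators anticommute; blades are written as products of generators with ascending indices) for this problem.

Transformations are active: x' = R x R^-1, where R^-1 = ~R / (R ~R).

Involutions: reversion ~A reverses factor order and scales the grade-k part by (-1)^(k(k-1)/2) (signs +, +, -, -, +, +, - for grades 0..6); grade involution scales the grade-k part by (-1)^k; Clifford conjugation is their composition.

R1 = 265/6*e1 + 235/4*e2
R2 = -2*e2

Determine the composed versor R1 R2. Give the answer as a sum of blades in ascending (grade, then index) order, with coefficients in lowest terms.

Distribute over the terms of R2 (each basis-blade product reordered to ascending indices, repeated generators contracted through their squares):
R1 (-2*e2) = 235/2 - 265/3*e1 e2
Answer: 235/2 - 265/3*e1 e2


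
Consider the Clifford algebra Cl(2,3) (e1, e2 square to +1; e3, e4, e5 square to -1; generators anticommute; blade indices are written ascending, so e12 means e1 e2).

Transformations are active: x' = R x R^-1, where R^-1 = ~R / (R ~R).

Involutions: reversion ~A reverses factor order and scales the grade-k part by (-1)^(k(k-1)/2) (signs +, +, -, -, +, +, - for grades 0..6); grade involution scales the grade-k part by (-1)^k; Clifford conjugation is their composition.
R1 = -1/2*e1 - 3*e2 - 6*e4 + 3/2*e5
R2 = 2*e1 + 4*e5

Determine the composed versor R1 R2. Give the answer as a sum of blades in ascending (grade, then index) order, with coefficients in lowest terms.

Distribute over the terms of R2 (each basis-blade product reordered to ascending indices, repeated generators contracted through their squares):
R1 (2*e1) = -1 + 6*e12 + 12*e14 - 3*e15
R1 (4*e5) = -6 - 2*e15 - 12*e25 - 24*e45
Summing the partial products and collecting blades:
Answer: -7 + 6*e12 + 12*e14 - 5*e15 - 12*e25 - 24*e45


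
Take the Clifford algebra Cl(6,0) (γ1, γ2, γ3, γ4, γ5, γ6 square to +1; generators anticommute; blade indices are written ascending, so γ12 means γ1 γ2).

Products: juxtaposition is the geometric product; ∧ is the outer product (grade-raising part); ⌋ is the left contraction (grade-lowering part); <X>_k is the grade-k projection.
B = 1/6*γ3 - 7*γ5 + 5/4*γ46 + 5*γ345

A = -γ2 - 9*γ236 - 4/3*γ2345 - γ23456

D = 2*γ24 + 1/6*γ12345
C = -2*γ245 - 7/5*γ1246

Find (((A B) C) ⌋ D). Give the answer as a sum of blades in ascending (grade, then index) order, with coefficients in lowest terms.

step 1: 20/3*γ2 - 1/6*γ23 + 7*γ25 - 7/2*γ26 + 247/12*γ234 - 5/4*γ235 - 2/9*γ245 - 5/4*γ246 - 5*γ2345 - 7*γ2346 - 184/3*γ2356 + 271/6*γ2456
step 2: -4/9 + 7/4*γ1 + 10*γ3 - 14*γ4 - 271/3*γ6 + 49/5*γ13 + 49/10*γ14 + 1897/30*γ15 - 5/2*γ34 - 247/6*γ35 - 40/3*γ45 + 5/2*γ56 + 1729/60*γ136 + 28/3*γ146 + 14/45*γ156 - 1/3*γ345 + 368/3*γ346 - 14*γ356 - 7*γ456 - 1288/15*γ1345 - 7/30*γ1346 + 7*γ1356 - 49/5*γ1456 + 7/4*γ13456
step 3: 1904/45*γ2 + 1/18*γ12 - 8/9*γ24 + 20/9*γ123 - 247/36*γ124 + 5/12*γ125 + 1897/180*γ234 - 49/60*γ235 + 49/30*γ245 + 7/3*γ1235 + 5/3*γ1245 + 7/24*γ2345 - 2/27*γ12345
Answer: 1904/45*γ2 + 1/18*γ12 - 8/9*γ24 + 20/9*γ123 - 247/36*γ124 + 5/12*γ125 + 1897/180*γ234 - 49/60*γ235 + 49/30*γ245 + 7/3*γ1235 + 5/3*γ1245 + 7/24*γ2345 - 2/27*γ12345


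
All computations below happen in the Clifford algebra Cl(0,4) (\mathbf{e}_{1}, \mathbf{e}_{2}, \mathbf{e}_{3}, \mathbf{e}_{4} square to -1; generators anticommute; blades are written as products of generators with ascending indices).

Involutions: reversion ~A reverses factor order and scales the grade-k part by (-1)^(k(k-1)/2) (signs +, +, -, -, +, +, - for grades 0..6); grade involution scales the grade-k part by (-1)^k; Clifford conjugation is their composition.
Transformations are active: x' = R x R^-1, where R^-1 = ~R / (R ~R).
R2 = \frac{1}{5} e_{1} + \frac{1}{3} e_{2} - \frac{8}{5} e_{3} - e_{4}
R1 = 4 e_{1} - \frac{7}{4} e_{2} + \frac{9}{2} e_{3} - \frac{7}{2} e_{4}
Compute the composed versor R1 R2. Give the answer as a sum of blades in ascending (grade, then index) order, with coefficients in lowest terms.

Distribute over the terms of R1 (each basis-blade product reordered to ascending indices, repeated generators contracted through their squares):
(4 e_{1}) R2 = -\frac{4}{5} + \frac{4}{3} e_{1} e_{2} - \frac{32}{5} e_{1} e_{3} - 4 e_{1} e_{4}
(-\frac{7}{4} e_{2}) R2 = \frac{7}{12} + \frac{7}{20} e_{1} e_{2} + \frac{14}{5} e_{2} e_{3} + \frac{7}{4} e_{2} e_{4}
(\frac{9}{2} e_{3}) R2 = \frac{36}{5} - \frac{9}{10} e_{1} e_{3} - \frac{3}{2} e_{2} e_{3} - \frac{9}{2} e_{3} e_{4}
(-\frac{7}{2} e_{4}) R2 = -\frac{7}{2} + \frac{7}{10} e_{1} e_{4} + \frac{7}{6} e_{2} e_{4} - \frac{28}{5} e_{3} e_{4}
Summing the partial products and collecting blades:
Answer: \frac{209}{60} + \frac{101}{60} e_{1} e_{2} - \frac{73}{10} e_{1} e_{3} - \frac{33}{10} e_{1} e_{4} + \frac{13}{10} e_{2} e_{3} + \frac{35}{12} e_{2} e_{4} - \frac{101}{10} e_{3} e_{4}


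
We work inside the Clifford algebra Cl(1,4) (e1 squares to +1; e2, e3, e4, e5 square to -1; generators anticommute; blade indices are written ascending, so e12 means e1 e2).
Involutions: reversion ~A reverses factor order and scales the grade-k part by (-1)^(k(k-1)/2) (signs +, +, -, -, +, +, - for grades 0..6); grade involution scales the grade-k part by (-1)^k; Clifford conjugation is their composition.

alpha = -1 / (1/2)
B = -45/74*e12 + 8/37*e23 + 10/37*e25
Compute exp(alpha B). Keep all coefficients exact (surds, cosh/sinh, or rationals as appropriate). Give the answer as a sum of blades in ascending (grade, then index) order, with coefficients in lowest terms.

B^2 term by term: the squares give (-45/74)^2*(e12)^2 + (8/37)^2*(e23)^2 + (10/37)^2*(e25)^2 = 2025/5476*(+1) + 64/1369*(-1) + 100/1369*(-1) = 1/4 (each basis 2-blade squares to minus the product of its generators' squares); cross terms between blades sharing an index anticommute and cancel. So B^2 = 1/4.
B^2 = 1/4 — the positive square puts this in the hyperbolic regime; l = 1/2, alpha*l = -1, so exp(alpha B) = cosh(-1) + (sinh(-1)/(1/2))*B = cosh(1) + (-2*sinh(1))*B.
Answer: cosh(1) + 45*sinh(1)/37*e12 - 16*sinh(1)/37*e23 - 20*sinh(1)/37*e25


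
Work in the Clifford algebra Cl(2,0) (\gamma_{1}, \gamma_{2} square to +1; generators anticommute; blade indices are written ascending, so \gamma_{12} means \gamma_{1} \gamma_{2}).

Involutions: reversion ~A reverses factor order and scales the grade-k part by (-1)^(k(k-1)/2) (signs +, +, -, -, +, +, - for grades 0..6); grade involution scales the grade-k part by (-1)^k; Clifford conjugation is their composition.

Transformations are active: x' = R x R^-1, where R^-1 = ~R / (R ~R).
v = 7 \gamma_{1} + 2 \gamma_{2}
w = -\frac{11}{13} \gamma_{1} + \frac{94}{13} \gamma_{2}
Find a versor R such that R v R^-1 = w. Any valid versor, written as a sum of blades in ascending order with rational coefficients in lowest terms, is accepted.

Reasoning: v^2 = w^2 = 53 since conjugation preserves the quadratic form; R = v + w = \frac{80}{13} \gamma_{1} + \frac{120}{13} \gamma_{2} is then valid when invertible, keeping its own part and reversing (v - w)/2.
Answer: \frac{80}{13} \gamma_{1} + \frac{120}{13} \gamma_{2}


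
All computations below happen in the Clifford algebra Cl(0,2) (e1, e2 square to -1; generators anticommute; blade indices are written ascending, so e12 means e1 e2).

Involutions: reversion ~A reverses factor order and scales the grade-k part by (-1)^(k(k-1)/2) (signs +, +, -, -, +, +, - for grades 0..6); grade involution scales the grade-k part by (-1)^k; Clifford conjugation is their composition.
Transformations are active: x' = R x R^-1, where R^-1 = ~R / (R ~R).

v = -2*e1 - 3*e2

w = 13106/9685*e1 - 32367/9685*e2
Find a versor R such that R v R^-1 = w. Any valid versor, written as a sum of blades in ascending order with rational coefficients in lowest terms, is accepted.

A norm check does it: q(v) = q(w) = -13, hence R = v + w = -6264/9685*e1 - 61422/9685*e2 realises the map — parallel part kept, (v - w)/2 negated, v carried to w.
Answer: -6264/9685*e1 - 61422/9685*e2


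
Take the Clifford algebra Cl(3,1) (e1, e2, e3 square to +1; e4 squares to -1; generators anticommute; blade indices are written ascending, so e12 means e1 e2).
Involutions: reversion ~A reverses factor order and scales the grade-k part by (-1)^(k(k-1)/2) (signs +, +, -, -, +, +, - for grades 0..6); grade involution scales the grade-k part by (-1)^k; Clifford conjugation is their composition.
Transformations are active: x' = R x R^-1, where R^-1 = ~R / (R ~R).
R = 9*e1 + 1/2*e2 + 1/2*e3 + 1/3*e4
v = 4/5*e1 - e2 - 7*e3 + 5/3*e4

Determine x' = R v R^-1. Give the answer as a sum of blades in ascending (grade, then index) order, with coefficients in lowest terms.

~R = 9*e1 + 1/2*e2 + 1/2*e3 + 1/3*e4, and R ~R = 1465/18, so R^-1 = ~R / (1465/18).
R v = 119/45 - 47/5*e12 - 317/5*e13 + 221/15*e14 - 3*e23 + 7/6*e24 + 19/6*e34
Answer: -1576/7325*e1 + 7563/7325*e2 + 51513/7325*e3 - 36149/21975*e4


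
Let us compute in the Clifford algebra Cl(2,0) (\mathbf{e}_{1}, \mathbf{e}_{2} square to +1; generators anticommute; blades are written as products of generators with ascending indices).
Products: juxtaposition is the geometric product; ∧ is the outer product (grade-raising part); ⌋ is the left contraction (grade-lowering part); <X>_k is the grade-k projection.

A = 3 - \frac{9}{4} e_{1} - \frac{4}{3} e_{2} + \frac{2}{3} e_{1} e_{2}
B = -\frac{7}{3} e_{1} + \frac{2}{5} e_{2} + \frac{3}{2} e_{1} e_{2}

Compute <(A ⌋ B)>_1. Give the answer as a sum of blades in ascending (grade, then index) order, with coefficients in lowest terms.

step 1: \frac{223}{60} - 5 e_{1} - \frac{87}{40} e_{2} + \frac{9}{2} e_{1} e_{2}
step 2: -5 e_{1} - \frac{87}{40} e_{2}
Answer: -5 e_{1} - \frac{87}{40} e_{2}


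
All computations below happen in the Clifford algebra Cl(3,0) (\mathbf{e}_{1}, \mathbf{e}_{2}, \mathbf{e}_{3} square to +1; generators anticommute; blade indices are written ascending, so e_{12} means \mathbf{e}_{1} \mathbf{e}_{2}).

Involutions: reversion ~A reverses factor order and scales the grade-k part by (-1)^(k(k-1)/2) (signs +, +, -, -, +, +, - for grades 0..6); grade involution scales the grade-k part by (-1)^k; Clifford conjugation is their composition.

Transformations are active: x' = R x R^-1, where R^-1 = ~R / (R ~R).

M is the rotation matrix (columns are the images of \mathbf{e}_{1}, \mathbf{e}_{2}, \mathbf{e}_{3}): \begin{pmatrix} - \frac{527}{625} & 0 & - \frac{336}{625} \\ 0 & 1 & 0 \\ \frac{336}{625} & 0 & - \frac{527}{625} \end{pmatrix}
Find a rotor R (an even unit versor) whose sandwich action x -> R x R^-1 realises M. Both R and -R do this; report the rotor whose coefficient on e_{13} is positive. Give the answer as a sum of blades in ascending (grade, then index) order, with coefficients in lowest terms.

Method: write R = a + b12*e_{12} + b13*e_{13} + b23*e_{23} with a^2 + b12^2 + b13^2 + b23^2 = 1 (so R^-1 = ~R). Expanding the columns R e_j ~R gives tr M = 4a^2 - 1 and, from the antisymmetric part, M21 - M12 = -4a*b12, M13 - M31 = 4a*b13, M32 - M23 = -4a*b23.
Here tr M = -\frac{429}{625}, so a^2 = (1 + tr M)/4 = \frac{49}{625} and a = ±\frac{7}{25}. Taking a = \frac{7}{25}: M21 - M12 = 0, M13 - M31 = -\frac{672}{625}, M32 - M23 = 0, giving b12 = 0, b13 = -\frac{24}{25}, b23 = 0, i.e. R = \frac{7}{25} - \frac{24}{25} e_{13}.
Its e_{13} coefficient is negative, so report the other preimage -R.
Answer: -\frac{7}{25} + \frac{24}{25} e_{13}. Uniqueness: Spin(3) -> SO(3) maps R and -R to the same rotation of trace -\frac{429}{625}; fixing the sign of the e_{13} coefficient removes the ambiguity.


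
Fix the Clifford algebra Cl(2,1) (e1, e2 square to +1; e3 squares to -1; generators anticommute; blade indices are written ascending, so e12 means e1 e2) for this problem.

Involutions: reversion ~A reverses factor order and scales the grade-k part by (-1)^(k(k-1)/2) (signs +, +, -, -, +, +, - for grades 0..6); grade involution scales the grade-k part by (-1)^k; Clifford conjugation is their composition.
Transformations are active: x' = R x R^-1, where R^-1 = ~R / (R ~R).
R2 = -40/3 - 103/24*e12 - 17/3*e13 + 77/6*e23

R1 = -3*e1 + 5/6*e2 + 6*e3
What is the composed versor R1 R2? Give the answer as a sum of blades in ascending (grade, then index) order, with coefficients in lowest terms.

Distribute over the terms of R1 (each basis-blade product reordered to ascending indices, repeated generators contracted through their squares):
(-3*e1) R2 = 40*e1 + 103/8*e2 + 17*e3 - 77/2*e123
(5/6*e2) R2 = 515/144*e1 - 100/9*e2 + 385/36*e3 + 85/18*e123
(6*e3) R2 = -34*e1 + 77*e2 - 80*e3 - 103/4*e123
Summing the partial products and collecting blades:
Answer: 1379/144*e1 + 5671/72*e2 - 1883/36*e3 - 2143/36*e123


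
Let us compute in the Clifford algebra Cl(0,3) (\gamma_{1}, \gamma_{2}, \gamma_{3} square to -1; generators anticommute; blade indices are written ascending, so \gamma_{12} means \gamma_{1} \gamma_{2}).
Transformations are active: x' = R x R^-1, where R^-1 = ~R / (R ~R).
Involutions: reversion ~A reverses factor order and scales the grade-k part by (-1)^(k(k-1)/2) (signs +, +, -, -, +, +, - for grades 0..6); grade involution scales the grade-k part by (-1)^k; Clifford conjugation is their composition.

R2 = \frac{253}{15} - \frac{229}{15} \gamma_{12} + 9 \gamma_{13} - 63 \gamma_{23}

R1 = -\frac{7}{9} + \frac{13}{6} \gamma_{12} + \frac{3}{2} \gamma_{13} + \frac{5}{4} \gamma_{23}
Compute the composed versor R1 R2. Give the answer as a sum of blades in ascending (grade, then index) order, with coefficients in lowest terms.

Distribute over the terms of R1 (each basis-blade product reordered to ascending indices, repeated generators contracted through their squares):
(-\frac{7}{9}) R2 = -\frac{1771}{135} + \frac{1603}{135} \gamma_{12} - 7 \gamma_{13} + 49 \gamma_{23}
(\frac{13}{6} \gamma_{12}) R2 = \frac{2977}{90} + \frac{3289}{90} \gamma_{12} + \frac{273}{2} \gamma_{13} + \frac{39}{2} \gamma_{23}
(\frac{3}{2} \gamma_{13}) R2 = -\frac{27}{2} - \frac{189}{2} \gamma_{12} + \frac{253}{10} \gamma_{13} + \frac{229}{10} \gamma_{23}
(\frac{5}{4} \gamma_{23}) R2 = \frac{315}{4} - \frac{45}{4} \gamma_{12} - \frac{229}{12} \gamma_{13} + \frac{253}{12} \gamma_{23}
Summing the partial products and collecting blades:
Answer: \frac{46013}{540} - \frac{30959}{540} \gamma_{12} + \frac{8143}{60} \gamma_{13} + \frac{6749}{60} \gamma_{23}


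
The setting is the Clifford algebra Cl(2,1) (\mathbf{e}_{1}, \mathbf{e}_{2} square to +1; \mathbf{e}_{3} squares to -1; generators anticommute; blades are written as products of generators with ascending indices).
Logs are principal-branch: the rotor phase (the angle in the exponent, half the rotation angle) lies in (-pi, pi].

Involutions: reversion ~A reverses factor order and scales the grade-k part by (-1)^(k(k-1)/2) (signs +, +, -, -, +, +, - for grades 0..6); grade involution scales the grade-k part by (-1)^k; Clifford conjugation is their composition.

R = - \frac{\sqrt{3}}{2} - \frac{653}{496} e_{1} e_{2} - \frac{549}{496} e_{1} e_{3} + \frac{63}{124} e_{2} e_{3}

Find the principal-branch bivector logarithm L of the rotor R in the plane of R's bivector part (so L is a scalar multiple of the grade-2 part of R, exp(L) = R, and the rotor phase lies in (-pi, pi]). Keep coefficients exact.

The scalar part of R is - \frac{\sqrt{3}}{2}, which pins the rotor phase on the principal branch; dividing the bivector part by the sine of that phase recovers the unit plane, and L is the phase times that plane.
Concretely: cos(phase) = - \frac{\sqrt{3}}{2} gives phase = ±\frac{5 \pi}{6}, and since phase/sin(phase) is even the sign is immaterial: L = (phase/sin(phase)) * <R>_2 = (\frac{5 \pi}{3}) * <R>_2.
Answer: - \frac{3265 \pi}{1488} e_{1} e_{2} - \frac{915 \pi}{496} e_{1} e_{3} + \frac{105 \pi}{124} e_{2} e_{3}


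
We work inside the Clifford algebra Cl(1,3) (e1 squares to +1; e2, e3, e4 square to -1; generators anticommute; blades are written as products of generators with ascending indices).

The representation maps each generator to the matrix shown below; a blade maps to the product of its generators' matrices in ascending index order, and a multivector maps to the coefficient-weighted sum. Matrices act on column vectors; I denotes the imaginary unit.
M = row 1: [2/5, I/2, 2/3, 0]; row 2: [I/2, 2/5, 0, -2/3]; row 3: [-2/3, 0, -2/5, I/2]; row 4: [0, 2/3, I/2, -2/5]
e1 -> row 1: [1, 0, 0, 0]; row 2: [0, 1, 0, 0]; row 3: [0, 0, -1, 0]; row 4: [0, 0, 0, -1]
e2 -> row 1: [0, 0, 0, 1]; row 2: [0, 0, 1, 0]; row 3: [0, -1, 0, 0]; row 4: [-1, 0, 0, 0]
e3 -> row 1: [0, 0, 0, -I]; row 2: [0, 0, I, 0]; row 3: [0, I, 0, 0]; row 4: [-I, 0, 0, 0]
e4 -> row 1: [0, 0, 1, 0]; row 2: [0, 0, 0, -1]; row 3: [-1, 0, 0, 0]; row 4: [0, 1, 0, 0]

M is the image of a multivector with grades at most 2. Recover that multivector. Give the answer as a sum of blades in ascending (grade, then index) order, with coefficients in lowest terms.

Method: the blade images are trace-orthogonal — tr(rho(e_A) rho(e_B)^-1) = 4 if A = B and 0 otherwise — and rho(e_A)^-1 = (e_A)^2 * rho(e_A) with (e_A)^2 = +1 or -1, so the coefficient of e_A in the preimage is (e_A)^2 * tr(M rho(e_A))/4.
Nonzero projections over blades of grade <= 2: e1: (e1)^2 = +1, tr(M rho(e1)) = 8/5, coefficient 2/5; e4: (e4)^2 = -1, tr(M rho(e4)) = -8/3, coefficient 2/3; e3 e4: (e3 e4)^2 = -1, tr(M rho(e3 e4)) = 2, coefficient -1/2. Every other blade of grade <= 2 projects to 0.
Answer: 2/5*e1 + 2/3*e4 - 1/2*e3 e4
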